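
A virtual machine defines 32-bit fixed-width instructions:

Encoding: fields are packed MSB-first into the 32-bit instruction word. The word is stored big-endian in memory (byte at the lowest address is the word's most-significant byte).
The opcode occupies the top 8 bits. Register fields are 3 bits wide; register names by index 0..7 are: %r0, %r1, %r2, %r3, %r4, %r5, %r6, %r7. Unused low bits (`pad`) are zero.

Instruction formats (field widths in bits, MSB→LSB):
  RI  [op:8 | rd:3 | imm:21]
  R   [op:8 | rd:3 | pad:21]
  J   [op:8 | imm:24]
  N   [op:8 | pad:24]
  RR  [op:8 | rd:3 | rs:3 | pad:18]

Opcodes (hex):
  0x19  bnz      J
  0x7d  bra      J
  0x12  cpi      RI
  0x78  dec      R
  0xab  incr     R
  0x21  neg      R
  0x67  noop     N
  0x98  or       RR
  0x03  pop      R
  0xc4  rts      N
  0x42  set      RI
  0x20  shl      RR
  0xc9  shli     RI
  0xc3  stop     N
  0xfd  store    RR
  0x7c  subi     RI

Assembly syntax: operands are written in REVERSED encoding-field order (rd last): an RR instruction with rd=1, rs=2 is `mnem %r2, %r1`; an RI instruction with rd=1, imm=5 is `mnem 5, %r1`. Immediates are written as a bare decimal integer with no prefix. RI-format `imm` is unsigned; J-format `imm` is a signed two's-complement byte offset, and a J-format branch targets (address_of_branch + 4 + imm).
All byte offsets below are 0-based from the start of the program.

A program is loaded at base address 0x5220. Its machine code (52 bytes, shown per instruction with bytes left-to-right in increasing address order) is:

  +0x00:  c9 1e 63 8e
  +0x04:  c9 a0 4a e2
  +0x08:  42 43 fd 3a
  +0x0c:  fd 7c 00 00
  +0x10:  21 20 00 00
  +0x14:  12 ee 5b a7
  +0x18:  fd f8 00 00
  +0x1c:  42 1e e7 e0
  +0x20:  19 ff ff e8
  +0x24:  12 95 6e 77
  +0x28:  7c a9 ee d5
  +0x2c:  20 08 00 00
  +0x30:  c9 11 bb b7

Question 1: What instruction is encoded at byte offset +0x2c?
shl %r2, %r0

off 0x2c: read 20 08 00 00 as big → 0x20080000
  op=0x20080000>>24=0x20 ⇒ shl (RR)
  rd: (w>>21)&0x7=0x0 → %r0
  rs: (w>>18)&0x7=0x2 → %r2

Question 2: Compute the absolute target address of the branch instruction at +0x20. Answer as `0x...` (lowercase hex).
off 0x20: read 19 ff ff e8 as big → 0x19ffffe8
  op=0x19ffffe8>>24=0x19 ⇒ bnz (J)
  imm: (w>>0)&0xffffff=0xffffe8 (s24→-24) → -24
  target = base 0x5220 + off 0x20 + 4 + imm -24 = 0x522c

0x522c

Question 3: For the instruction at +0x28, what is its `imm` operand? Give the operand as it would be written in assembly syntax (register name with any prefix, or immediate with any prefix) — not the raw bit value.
650965

off 0x28: read 7c a9 ee d5 as big → 0x7ca9eed5
  top 8b → 0x7c → subi [RI]
  [23:21] rd=5 = %r5
  [20:0] imm=650965 = 650965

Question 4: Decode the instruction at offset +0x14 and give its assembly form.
+0x14: 12 ee 5b a7 ⇒ word 0x12ee5ba7 (big)
  top 8b → 0x12 → cpi [RI]
  rd: (w>>21)&0x7=0x7 → %r7
  imm: (w>>0)&0x1fffff=0xe5ba7 → 940967

cpi 940967, %r7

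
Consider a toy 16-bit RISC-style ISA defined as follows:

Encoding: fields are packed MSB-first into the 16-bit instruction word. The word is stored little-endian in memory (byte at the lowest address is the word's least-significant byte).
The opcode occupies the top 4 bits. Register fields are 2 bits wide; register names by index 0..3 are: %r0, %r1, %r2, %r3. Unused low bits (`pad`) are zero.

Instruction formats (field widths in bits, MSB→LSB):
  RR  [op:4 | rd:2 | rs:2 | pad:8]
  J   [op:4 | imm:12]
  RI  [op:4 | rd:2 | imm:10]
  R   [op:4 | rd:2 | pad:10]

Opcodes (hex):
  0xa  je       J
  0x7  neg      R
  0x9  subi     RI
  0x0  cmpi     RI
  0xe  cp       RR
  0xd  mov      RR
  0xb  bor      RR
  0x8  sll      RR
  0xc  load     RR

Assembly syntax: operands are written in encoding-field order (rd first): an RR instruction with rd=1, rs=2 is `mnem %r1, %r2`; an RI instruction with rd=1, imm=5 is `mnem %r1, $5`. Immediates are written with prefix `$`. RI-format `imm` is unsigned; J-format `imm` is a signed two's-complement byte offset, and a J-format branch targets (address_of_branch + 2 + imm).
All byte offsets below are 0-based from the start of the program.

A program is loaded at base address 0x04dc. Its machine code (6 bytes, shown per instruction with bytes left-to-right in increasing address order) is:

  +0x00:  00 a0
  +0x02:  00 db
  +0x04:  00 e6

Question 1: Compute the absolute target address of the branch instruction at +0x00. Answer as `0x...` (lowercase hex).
0x04de

+0x00: 00 a0 ⇒ word 0xa000 (little)
  op=0xa000>>12=0xa ⇒ je (J)
  imm@[11:0]=0x0 ⇒ $0
  target = base 0x04dc + off 0x00 + 2 + imm 0 = 0x04de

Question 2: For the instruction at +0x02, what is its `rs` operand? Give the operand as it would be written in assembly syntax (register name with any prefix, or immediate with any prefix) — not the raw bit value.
%r3

+0x02: 00 db ⇒ word 0xdb00 (little)
  op=0xdb00>>12=0xd ⇒ mov (RR)
  rd@[11:10]=0x2 ⇒ %r2
  rs@[9:8]=0x3 ⇒ %r3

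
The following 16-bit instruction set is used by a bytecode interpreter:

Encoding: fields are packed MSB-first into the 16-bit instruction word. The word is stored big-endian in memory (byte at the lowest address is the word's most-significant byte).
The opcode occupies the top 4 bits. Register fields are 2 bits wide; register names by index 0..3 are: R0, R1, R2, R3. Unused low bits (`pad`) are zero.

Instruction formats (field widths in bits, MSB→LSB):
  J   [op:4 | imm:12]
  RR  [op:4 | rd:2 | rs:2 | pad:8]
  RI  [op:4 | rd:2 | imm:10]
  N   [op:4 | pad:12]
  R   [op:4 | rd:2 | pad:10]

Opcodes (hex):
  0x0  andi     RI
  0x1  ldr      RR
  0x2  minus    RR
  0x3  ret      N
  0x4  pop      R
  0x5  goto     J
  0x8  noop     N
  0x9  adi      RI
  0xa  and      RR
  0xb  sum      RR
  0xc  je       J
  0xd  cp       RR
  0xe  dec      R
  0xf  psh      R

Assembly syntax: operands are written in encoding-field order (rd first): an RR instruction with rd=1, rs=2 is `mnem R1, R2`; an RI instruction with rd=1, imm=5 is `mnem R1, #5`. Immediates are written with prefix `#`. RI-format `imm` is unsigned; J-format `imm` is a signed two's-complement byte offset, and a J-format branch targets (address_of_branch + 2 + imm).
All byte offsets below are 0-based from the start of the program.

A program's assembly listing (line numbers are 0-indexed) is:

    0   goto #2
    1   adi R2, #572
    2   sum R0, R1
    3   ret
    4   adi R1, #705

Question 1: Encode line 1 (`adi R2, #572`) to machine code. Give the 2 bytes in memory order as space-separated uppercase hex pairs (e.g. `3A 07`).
line 1 (adi): pack op=0x9:4|rd=2:2|imm=572:10 = 0x9a3c; big→ 9a 3c

9A 3C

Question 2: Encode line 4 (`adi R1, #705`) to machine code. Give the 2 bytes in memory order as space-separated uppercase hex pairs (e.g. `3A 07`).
96 C1

line 4 (adi): pack op=0x9:4|rd=1:2|imm=705:10 = 0x96c1; big→ 96 c1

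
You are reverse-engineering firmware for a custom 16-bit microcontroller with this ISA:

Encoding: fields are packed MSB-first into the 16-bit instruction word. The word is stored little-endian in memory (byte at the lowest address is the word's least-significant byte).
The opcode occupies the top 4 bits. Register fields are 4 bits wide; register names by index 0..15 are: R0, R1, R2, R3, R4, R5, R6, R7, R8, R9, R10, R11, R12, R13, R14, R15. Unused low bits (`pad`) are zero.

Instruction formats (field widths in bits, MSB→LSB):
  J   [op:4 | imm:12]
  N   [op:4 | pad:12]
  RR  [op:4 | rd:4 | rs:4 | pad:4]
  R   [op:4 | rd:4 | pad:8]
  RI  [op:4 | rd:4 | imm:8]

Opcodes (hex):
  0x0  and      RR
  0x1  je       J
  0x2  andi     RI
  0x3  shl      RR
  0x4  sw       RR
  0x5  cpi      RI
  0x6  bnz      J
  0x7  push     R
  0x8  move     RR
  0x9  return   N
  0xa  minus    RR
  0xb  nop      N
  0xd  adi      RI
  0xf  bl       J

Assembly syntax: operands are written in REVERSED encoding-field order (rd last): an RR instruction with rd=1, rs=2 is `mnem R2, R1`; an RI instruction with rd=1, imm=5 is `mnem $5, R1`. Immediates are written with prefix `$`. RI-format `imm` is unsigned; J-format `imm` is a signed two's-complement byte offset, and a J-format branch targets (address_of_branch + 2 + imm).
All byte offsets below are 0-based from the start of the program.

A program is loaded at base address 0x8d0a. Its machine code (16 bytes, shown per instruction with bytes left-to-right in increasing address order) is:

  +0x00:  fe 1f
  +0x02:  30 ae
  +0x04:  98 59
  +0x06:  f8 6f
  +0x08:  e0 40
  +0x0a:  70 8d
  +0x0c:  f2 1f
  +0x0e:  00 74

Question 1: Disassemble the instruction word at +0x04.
[04] 98 59 → 0x5998
  opcode bits[15:12]=0x5: cpi/RI
  [11:8] rd=9 = R9
  [7:0] imm=152 = $152

cpi $152, R9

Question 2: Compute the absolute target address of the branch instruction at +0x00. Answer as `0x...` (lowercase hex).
[00] fe 1f → 0x1ffe
  opcode bits[15:12]=0x1: je/J
  imm@[11:0]=0xffe (s12→-2) ⇒ $-2
  target = base 0x8d0a + off 0x00 + 2 + imm -2 = 0x8d0a

0x8d0a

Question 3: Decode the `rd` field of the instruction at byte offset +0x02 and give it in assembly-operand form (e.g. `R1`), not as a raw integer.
R14

+0x02: 30 ae ⇒ word 0xae30 (little)
  top 4b → 0xa → minus [RR]
  [11:8] rd=14 = R14
  [7:4] rs=3 = R3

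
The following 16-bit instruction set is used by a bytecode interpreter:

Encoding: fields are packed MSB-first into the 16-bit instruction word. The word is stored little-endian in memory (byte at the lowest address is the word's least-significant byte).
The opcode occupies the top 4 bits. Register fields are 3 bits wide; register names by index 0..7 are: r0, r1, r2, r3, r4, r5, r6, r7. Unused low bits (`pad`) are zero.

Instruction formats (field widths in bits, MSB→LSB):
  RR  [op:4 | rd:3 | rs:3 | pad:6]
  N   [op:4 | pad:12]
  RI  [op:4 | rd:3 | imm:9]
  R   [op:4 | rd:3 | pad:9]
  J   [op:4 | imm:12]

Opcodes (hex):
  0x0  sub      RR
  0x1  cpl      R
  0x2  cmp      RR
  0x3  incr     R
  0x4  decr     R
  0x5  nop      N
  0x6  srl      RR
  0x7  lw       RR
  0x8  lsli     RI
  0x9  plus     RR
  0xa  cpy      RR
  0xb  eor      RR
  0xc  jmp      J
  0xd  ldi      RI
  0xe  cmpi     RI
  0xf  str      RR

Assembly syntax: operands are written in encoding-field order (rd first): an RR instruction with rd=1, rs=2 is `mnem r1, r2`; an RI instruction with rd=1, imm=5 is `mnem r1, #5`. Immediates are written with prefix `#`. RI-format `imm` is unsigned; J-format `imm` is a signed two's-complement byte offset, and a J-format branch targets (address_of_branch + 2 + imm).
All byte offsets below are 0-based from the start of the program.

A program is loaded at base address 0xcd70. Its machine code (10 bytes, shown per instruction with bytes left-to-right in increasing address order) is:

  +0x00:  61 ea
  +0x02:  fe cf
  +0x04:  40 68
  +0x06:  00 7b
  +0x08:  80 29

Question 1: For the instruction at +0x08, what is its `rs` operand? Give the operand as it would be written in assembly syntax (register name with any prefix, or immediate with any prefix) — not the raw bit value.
r6

off 0x08: read 80 29 as little → 0x2980
  opcode bits[15:12]=0x2: cmp/RR
  rd: (w>>9)&0x7=0x4 → r4
  rs: (w>>6)&0x7=0x6 → r6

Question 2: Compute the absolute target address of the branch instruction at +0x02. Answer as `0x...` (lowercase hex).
off 0x02: read fe cf as little → 0xcffe
  op=0xcffe>>12=0xc ⇒ jmp (J)
  [11:0] imm=4094 (s12→-2) = #-2
  target = base 0xcd70 + off 0x02 + 2 + imm -2 = 0xcd72

0xcd72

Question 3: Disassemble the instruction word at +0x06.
lw r5, r4

off 0x06: read 00 7b as little → 0x7b00
  opcode bits[15:12]=0x7: lw/RR
  rd: (w>>9)&0x7=0x5 → r5
  rs: (w>>6)&0x7=0x4 → r4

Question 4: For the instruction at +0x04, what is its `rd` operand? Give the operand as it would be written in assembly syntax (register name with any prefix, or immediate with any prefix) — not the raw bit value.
r4

+0x04: 40 68 ⇒ word 0x6840 (little)
  opcode bits[15:12]=0x6: srl/RR
  [11:9] rd=4 = r4
  [8:6] rs=1 = r1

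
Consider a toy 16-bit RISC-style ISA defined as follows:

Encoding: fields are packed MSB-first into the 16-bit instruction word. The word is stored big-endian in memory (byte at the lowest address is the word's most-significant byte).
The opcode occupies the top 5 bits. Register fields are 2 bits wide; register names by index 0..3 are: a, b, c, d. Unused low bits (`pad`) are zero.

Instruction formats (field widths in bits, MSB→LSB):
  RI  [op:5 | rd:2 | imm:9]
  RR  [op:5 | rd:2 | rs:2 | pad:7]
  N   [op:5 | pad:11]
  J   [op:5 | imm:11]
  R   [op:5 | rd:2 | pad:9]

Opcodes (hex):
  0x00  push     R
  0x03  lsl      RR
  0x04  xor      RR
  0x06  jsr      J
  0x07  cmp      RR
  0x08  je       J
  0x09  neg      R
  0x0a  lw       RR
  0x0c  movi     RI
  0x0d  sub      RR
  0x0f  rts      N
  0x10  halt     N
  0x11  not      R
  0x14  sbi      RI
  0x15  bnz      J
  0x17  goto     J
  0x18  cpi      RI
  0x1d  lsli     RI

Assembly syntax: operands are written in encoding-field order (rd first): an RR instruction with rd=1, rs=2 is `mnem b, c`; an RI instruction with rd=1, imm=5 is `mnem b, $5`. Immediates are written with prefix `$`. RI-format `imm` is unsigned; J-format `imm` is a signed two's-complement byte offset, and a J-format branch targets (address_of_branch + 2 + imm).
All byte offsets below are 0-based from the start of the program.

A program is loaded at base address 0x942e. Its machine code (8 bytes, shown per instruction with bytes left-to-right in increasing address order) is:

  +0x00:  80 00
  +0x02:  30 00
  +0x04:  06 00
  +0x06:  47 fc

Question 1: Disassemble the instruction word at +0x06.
@+06  big-endian(47 fc) = 0x47fc
  top 5b → 0x8 → je [J]
  [10:0] imm=2044 (s11→-4) = $-4

je $-4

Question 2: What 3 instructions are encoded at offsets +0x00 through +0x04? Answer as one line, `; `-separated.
@+00  big-endian(80 00) = 0x8000
  op=0x8000>>11=0x10 ⇒ halt (N)
@+02  big-endian(30 00) = 0x3000
  op=0x3000>>11=0x6 ⇒ jsr (J)
  imm: (w>>0)&0x7ff=0x0 → $0
@+04  big-endian(06 00) = 0x0600
  op=0x0600>>11=0x0 ⇒ push (R)
  rd: (w>>9)&0x3=0x3 → d

halt; jsr $0; push d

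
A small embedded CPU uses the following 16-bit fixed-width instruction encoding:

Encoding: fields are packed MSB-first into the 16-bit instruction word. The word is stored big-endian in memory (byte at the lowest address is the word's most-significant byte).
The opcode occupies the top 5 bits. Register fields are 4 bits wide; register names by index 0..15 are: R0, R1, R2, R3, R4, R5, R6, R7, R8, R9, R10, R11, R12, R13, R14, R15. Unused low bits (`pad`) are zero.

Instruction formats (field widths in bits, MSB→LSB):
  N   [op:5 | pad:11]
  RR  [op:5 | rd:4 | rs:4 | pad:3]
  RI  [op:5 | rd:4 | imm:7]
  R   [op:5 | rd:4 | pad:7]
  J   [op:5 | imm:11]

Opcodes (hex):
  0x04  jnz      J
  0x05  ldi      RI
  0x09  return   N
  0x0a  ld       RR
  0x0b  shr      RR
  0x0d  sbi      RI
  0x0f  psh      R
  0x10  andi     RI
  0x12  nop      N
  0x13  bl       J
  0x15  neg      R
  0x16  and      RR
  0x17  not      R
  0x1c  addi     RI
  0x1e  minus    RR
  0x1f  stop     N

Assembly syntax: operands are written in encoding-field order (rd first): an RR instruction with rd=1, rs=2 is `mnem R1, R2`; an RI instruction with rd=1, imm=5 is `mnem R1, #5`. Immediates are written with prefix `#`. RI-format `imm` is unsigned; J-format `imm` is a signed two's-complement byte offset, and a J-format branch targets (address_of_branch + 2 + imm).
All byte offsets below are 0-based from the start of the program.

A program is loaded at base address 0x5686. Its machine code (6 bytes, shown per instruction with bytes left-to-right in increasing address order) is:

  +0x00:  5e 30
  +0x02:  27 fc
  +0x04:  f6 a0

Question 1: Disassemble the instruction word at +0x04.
off 0x04: read f6 a0 as big → 0xf6a0
  top 5b → 0x1e → minus [RR]
  rd: (w>>7)&0xf=0xd → R13
  rs: (w>>3)&0xf=0x4 → R4

minus R13, R4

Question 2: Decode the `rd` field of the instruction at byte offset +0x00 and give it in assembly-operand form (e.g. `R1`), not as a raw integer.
R12

@+00  big-endian(5e 30) = 0x5e30
  op=0x5e30>>11=0xb ⇒ shr (RR)
  rd: (w>>7)&0xf=0xc → R12
  rs: (w>>3)&0xf=0x6 → R6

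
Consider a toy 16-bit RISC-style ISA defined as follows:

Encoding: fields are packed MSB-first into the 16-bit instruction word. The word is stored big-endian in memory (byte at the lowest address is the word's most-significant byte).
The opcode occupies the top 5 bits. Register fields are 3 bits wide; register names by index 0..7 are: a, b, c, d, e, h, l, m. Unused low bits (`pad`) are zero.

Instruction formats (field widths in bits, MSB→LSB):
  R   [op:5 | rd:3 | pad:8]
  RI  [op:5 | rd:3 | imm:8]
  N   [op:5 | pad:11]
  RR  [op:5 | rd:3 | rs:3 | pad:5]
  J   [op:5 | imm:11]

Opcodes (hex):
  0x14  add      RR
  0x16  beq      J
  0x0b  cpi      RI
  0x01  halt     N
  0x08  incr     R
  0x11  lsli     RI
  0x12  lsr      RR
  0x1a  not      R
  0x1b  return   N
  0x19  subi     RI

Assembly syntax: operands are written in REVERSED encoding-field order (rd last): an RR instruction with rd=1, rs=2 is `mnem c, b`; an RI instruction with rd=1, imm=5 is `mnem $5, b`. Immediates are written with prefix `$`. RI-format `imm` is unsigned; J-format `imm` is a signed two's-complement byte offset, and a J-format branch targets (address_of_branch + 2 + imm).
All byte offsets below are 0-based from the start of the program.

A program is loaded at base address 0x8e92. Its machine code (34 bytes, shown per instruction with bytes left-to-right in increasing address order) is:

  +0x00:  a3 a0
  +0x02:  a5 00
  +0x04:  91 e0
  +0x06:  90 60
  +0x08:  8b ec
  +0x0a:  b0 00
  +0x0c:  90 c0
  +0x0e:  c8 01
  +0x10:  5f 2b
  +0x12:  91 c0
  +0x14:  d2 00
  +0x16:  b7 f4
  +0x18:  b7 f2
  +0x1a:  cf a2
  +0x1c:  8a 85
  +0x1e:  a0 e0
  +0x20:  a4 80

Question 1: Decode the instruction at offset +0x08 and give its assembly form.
off 0x08: read 8b ec as big → 0x8bec
  op=0x8bec>>11=0x11 ⇒ lsli (RI)
  rd: (w>>8)&0x7=0x3 → d
  imm: (w>>0)&0xff=0xec → $236

lsli $236, d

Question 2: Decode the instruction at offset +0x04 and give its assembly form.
+0x04: 91 e0 ⇒ word 0x91e0 (big)
  top 5b → 0x12 → lsr [RR]
  rd@[10:8]=0x1 ⇒ b
  rs@[7:5]=0x7 ⇒ m

lsr m, b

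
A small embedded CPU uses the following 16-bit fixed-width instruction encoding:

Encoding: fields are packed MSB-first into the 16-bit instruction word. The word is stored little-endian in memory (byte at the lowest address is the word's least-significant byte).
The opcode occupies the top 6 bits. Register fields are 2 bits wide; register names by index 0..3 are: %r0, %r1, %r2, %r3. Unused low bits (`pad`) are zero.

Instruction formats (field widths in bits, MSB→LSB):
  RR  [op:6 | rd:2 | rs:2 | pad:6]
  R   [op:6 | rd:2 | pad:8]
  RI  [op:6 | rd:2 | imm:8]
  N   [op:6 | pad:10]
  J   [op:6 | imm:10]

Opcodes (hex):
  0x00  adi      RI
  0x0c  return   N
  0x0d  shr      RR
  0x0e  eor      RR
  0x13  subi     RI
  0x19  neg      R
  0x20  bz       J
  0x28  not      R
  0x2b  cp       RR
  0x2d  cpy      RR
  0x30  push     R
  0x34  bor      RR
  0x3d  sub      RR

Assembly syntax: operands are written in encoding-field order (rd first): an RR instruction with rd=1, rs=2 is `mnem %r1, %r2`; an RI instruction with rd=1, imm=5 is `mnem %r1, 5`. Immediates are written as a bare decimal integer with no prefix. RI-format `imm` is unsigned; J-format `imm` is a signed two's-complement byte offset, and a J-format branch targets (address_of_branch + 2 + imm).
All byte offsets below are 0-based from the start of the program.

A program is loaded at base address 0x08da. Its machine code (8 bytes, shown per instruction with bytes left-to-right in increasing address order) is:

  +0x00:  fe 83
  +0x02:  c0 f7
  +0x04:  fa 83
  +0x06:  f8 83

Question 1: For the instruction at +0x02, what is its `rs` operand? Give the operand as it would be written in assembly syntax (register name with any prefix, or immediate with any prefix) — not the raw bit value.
%r3

off 0x02: read c0 f7 as little → 0xf7c0
  op=0xf7c0>>10=0x3d ⇒ sub (RR)
  [9:8] rd=3 = %r3
  [7:6] rs=3 = %r3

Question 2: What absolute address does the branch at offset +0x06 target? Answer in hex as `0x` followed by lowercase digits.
0x08da

+0x06: f8 83 ⇒ word 0x83f8 (little)
  top 6b → 0x20 → bz [J]
  imm: (w>>0)&0x3ff=0x3f8 (s10→-8) → -8
  target = base 0x08da + off 0x06 + 2 + imm -8 = 0x08da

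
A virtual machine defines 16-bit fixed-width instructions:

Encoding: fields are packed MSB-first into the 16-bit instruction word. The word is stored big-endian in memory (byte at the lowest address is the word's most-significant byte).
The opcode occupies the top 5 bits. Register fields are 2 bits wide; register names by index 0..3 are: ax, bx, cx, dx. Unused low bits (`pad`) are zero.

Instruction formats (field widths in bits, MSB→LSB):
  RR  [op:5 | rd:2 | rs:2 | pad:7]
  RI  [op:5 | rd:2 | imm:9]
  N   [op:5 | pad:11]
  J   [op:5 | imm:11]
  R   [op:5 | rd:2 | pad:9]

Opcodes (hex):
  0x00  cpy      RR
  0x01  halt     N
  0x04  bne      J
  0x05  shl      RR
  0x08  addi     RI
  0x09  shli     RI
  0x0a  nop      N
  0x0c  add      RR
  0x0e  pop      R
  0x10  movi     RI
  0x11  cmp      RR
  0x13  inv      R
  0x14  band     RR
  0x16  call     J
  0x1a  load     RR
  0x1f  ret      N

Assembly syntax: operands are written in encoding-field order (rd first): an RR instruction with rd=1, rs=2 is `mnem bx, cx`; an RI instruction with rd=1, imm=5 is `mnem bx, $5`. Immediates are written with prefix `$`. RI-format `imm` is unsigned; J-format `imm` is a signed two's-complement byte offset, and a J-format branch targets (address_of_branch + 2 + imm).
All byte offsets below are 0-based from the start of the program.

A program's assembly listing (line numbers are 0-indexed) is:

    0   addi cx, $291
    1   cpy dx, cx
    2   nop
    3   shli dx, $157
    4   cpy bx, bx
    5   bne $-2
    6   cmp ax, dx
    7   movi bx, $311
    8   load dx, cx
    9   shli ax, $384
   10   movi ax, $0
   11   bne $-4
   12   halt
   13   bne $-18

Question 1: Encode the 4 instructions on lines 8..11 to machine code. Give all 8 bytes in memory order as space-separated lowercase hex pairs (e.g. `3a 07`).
8. load fields op=0x1a:5|rd=3:2|rs=2:2|pad=0:7 → word d700h → d7 00
9. shli fields op=0x9:5|rd=0:2|imm=384:9 → word 4980h → 49 80
10. movi fields op=0x10:5|rd=0:2|imm=0:9 → word 8000h → 80 00
11. bne fields op=0x4:5|imm=-4:11 → word 27fch → 27 fc

d7 00 49 80 80 00 27 fc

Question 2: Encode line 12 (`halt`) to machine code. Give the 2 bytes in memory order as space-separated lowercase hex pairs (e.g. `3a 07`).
08 00

L12: halt op=0x1:5|pad=0:11 ⇒ 0x0800 ⇒ big 08 00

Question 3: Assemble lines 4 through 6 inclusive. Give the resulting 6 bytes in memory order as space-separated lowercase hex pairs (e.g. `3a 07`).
02 80 27 fe 89 80

4. cpy fields op=0x0:5|rd=1:2|rs=1:2|pad=0:7 → word 0280h → 02 80
5. bne fields op=0x4:5|imm=-2:11 → word 27feh → 27 fe
6. cmp fields op=0x11:5|rd=0:2|rs=3:2|pad=0:7 → word 8980h → 89 80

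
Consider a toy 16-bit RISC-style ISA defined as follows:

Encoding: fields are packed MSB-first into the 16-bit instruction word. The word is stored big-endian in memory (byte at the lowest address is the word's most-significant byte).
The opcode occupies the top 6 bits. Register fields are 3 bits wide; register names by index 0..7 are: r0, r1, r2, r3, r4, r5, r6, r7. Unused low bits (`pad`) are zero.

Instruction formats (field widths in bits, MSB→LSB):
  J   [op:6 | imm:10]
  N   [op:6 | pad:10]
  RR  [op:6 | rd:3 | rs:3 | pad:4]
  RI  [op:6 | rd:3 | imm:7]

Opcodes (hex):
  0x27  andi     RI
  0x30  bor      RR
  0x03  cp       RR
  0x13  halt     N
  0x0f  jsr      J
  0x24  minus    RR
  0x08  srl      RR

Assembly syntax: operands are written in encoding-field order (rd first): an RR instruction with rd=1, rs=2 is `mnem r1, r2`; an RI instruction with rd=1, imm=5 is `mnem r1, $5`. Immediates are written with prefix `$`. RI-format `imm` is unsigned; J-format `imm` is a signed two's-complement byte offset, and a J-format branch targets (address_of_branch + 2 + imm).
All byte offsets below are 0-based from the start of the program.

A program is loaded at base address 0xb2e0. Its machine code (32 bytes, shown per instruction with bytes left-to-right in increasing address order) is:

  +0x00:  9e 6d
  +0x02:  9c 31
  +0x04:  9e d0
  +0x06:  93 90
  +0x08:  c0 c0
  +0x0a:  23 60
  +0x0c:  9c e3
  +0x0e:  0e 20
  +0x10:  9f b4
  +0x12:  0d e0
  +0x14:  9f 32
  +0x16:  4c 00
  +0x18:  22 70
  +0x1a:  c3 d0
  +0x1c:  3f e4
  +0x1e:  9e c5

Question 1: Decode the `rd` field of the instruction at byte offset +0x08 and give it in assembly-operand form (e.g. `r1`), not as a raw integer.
r1

off 0x08: read c0 c0 as big → 0xc0c0
  top 6b → 0x30 → bor [RR]
  [9:7] rd=1 = r1
  [6:4] rs=4 = r4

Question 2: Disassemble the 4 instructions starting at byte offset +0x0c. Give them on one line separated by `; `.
[0c] 9c e3 → 0x9ce3
  opcode bits[15:10]=0x27: andi/RI
  rd@[9:7]=0x1 ⇒ r1
  imm@[6:0]=0x63 ⇒ $99
[0e] 0e 20 → 0x0e20
  opcode bits[15:10]=0x3: cp/RR
  rd@[9:7]=0x4 ⇒ r4
  rs@[6:4]=0x2 ⇒ r2
[10] 9f b4 → 0x9fb4
  opcode bits[15:10]=0x27: andi/RI
  rd@[9:7]=0x7 ⇒ r7
  imm@[6:0]=0x34 ⇒ $52
[12] 0d e0 → 0x0de0
  opcode bits[15:10]=0x3: cp/RR
  rd@[9:7]=0x3 ⇒ r3
  rs@[6:4]=0x6 ⇒ r6

andi r1, $99; cp r4, r2; andi r7, $52; cp r3, r6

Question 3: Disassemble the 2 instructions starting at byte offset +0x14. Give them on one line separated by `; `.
andi r6, $50; halt

[14] 9f 32 → 0x9f32
  op=0x9f32>>10=0x27 ⇒ andi (RI)
  rd: (w>>7)&0x7=0x6 → r6
  imm: (w>>0)&0x7f=0x32 → $50
[16] 4c 00 → 0x4c00
  op=0x4c00>>10=0x13 ⇒ halt (N)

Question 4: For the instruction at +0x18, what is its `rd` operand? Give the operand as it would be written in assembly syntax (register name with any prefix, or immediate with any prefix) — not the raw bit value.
@+18  big-endian(22 70) = 0x2270
  op=0x2270>>10=0x8 ⇒ srl (RR)
  rd: (w>>7)&0x7=0x4 → r4
  rs: (w>>4)&0x7=0x7 → r7

r4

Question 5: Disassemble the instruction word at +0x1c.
off 0x1c: read 3f e4 as big → 0x3fe4
  top 6b → 0xf → jsr [J]
  imm: (w>>0)&0x3ff=0x3e4 (s10→-28) → $-28

jsr $-28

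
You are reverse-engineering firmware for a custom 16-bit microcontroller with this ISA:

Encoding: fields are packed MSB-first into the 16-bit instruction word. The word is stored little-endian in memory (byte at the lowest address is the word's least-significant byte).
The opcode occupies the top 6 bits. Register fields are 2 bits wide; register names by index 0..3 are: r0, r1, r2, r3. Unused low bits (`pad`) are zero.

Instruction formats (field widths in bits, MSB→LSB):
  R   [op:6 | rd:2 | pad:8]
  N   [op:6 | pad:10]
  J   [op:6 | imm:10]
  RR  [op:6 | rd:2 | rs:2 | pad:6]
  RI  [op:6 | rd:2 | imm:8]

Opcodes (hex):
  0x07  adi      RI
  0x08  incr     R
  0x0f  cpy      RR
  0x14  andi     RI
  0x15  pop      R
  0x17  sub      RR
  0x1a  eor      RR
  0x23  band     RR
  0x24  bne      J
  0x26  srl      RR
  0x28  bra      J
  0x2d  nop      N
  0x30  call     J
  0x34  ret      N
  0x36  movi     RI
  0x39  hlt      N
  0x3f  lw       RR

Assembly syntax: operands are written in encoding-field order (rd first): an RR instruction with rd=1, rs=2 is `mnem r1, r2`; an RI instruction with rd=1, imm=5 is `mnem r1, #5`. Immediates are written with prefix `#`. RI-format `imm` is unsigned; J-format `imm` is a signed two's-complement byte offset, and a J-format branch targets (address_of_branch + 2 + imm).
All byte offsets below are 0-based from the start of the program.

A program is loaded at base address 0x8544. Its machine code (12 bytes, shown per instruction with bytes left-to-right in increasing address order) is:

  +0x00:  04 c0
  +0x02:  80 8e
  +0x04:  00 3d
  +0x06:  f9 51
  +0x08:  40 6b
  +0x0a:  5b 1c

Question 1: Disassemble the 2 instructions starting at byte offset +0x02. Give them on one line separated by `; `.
@+02  little-endian(80 8e) = 0x8e80
  opcode bits[15:10]=0x23: band/RR
  [9:8] rd=2 = r2
  [7:6] rs=2 = r2
@+04  little-endian(00 3d) = 0x3d00
  opcode bits[15:10]=0xf: cpy/RR
  [9:8] rd=1 = r1
  [7:6] rs=0 = r0

band r2, r2; cpy r1, r0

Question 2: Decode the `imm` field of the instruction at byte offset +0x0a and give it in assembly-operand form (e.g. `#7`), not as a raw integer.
#91

+0x0a: 5b 1c ⇒ word 0x1c5b (little)
  opcode bits[15:10]=0x7: adi/RI
  rd: (w>>8)&0x3=0x0 → r0
  imm: (w>>0)&0xff=0x5b → #91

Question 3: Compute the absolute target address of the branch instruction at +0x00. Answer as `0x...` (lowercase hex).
0x854a

@+00  little-endian(04 c0) = 0xc004
  top 6b → 0x30 → call [J]
  imm@[9:0]=0x4 ⇒ #4
  target = base 0x8544 + off 0x00 + 2 + imm 4 = 0x854a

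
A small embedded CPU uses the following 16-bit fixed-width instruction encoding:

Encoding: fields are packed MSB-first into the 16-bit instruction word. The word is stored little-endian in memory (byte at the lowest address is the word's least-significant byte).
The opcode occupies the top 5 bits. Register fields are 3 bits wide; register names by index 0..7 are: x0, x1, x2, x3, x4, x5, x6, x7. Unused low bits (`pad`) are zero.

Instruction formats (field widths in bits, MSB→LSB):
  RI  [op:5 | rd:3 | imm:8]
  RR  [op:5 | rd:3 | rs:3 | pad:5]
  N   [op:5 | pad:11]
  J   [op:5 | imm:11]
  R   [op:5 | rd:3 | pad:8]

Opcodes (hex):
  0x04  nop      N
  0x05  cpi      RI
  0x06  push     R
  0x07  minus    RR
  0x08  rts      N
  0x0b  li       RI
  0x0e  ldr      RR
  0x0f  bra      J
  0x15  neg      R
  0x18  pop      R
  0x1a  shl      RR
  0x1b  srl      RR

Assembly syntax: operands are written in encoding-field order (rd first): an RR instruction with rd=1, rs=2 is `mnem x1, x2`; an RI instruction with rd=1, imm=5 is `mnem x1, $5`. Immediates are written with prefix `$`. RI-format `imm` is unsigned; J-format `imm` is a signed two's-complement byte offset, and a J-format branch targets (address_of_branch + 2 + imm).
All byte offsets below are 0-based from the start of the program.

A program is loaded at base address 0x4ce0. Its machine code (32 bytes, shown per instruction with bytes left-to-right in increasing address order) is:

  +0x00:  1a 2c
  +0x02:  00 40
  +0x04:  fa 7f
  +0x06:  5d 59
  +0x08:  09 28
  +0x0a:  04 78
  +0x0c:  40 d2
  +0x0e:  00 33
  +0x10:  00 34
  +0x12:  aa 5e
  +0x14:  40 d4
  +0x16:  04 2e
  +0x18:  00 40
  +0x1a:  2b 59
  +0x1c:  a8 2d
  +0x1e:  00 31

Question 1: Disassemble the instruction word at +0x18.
[18] 00 40 → 0x4000
  opcode bits[15:11]=0x8: rts/N

rts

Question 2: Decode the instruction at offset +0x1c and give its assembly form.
cpi x5, $168

@+1c  little-endian(a8 2d) = 0x2da8
  op=0x2da8>>11=0x5 ⇒ cpi (RI)
  rd: (w>>8)&0x7=0x5 → x5
  imm: (w>>0)&0xff=0xa8 → $168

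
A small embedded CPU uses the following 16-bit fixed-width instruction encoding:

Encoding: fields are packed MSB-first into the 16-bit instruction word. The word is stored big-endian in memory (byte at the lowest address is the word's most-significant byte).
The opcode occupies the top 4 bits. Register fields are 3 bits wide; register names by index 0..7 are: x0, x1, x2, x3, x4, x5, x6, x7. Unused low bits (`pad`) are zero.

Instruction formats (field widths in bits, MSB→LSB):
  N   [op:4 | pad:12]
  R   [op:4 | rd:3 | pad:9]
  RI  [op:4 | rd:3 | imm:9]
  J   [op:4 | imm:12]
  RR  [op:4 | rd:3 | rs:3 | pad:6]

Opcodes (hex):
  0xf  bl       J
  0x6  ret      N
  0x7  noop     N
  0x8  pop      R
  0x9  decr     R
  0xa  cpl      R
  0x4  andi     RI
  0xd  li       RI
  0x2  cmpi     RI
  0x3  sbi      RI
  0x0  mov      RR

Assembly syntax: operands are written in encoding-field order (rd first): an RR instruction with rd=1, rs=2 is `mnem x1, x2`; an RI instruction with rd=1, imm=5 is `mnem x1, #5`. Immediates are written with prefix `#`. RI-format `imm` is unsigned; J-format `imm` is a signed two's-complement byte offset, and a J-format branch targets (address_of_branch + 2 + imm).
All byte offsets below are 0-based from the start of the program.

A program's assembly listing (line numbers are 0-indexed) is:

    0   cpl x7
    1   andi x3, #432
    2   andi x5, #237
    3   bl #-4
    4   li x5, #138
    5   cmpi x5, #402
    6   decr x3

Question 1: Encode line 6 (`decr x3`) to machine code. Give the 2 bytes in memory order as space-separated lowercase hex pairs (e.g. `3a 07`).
96 00

L6: decr op=0x9:4|rd=3:3|pad=0:9 ⇒ 0x9600 ⇒ big 96 00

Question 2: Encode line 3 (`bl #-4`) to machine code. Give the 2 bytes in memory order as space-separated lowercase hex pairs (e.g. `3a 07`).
ff fc

line 3 (bl): pack op=0xf:4|imm=-4:12 = 0xfffc; big→ ff fc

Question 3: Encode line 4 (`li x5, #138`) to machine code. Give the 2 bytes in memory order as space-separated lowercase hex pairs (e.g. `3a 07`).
line 4 (li): pack op=0xd:4|rd=5:3|imm=138:9 = 0xda8a; big→ da 8a

da 8a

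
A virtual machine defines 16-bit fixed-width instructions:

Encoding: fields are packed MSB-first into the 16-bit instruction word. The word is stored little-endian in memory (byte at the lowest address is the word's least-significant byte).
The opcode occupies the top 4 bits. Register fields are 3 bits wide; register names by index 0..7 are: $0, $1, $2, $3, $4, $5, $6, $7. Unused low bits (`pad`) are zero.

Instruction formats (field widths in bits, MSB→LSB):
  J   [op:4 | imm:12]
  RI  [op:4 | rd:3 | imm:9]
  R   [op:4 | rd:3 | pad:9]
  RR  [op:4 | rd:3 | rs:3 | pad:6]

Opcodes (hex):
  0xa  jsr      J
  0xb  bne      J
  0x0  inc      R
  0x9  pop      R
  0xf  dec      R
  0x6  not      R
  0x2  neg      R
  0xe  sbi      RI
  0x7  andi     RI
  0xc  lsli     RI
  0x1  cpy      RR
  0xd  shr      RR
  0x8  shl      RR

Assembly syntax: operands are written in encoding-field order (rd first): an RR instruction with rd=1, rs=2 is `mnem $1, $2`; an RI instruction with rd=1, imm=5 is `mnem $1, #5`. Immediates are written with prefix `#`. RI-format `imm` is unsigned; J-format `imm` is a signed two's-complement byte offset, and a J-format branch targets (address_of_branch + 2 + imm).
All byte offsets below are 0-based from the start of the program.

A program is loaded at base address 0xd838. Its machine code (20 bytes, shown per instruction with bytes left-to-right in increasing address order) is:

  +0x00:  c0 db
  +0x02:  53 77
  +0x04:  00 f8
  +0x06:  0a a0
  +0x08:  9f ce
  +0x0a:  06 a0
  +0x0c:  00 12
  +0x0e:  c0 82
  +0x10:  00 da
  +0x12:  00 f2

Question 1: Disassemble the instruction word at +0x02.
+0x02: 53 77 ⇒ word 0x7753 (little)
  opcode bits[15:12]=0x7: andi/RI
  [11:9] rd=3 = $3
  [8:0] imm=339 = #339

andi $3, #339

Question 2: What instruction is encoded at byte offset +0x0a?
+0x0a: 06 a0 ⇒ word 0xa006 (little)
  top 4b → 0xa → jsr [J]
  [11:0] imm=6 = #6

jsr #6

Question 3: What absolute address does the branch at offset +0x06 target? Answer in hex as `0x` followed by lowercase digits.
off 0x06: read 0a a0 as little → 0xa00a
  op=0xa00a>>12=0xa ⇒ jsr (J)
  imm@[11:0]=0xa ⇒ #10
  target = base 0xd838 + off 0x06 + 2 + imm 10 = 0xd84a

0xd84a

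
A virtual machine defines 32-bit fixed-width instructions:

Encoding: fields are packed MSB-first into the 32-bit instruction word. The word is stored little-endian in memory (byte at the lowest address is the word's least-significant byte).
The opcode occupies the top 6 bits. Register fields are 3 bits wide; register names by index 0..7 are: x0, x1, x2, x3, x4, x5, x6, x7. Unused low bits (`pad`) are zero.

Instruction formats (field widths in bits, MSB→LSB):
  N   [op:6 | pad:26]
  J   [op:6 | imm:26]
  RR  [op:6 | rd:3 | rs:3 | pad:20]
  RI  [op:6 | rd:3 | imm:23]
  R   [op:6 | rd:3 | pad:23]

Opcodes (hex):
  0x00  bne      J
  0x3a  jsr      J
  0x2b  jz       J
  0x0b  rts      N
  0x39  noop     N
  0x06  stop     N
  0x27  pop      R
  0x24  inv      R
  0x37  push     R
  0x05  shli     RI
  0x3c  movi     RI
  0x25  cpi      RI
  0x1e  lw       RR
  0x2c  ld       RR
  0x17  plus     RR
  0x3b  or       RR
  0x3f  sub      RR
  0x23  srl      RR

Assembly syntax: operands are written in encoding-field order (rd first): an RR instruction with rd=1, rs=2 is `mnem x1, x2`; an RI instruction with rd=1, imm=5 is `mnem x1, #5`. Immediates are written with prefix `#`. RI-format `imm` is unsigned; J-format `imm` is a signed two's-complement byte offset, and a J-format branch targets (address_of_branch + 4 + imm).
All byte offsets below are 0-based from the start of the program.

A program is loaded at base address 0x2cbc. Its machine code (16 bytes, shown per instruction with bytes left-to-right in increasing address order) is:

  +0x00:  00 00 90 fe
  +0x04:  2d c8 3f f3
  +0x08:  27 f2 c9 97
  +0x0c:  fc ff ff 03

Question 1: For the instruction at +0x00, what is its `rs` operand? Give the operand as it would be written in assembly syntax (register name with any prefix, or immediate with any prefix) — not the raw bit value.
+0x00: 00 00 90 fe ⇒ word 0xfe900000 (little)
  top 6b → 0x3f → sub [RR]
  rd@[25:23]=0x5 ⇒ x5
  rs@[22:20]=0x1 ⇒ x1

x1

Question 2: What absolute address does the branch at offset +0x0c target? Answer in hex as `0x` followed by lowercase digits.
@+0c  little-endian(fc ff ff 03) = 0x03fffffc
  op=0x03fffffc>>26=0x0 ⇒ bne (J)
  imm: (w>>0)&0x3ffffff=0x3fffffc (s26→-4) → #-4
  target = base 0x2cbc + off 0x0c + 4 + imm -4 = 0x2cc8

0x2cc8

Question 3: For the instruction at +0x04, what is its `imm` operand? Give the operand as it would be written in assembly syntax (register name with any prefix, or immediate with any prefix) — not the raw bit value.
off 0x04: read 2d c8 3f f3 as little → 0xf33fc82d
  top 6b → 0x3c → movi [RI]
  rd: (w>>23)&0x7=0x6 → x6
  imm: (w>>0)&0x7fffff=0x3fc82d → #4180013

#4180013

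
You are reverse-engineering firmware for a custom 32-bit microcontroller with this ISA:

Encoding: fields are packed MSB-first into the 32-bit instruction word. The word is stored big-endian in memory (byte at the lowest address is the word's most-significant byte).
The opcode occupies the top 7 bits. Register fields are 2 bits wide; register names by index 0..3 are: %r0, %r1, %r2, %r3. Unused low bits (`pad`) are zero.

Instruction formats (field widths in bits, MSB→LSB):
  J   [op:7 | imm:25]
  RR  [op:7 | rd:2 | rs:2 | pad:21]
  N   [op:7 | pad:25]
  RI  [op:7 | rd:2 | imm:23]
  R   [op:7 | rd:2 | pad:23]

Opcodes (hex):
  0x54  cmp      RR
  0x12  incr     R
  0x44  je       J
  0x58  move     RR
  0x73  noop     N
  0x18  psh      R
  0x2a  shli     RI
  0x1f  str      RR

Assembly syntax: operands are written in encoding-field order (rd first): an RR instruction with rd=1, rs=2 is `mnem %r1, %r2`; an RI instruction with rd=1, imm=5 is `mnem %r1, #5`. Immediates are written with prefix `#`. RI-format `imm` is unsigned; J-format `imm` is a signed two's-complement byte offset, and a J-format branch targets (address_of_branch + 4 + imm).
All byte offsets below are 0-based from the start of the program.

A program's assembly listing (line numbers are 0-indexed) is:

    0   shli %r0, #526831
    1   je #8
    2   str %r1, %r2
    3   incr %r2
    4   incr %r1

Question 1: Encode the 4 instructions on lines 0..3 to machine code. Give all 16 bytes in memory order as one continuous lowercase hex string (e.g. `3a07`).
L0: shli op=0x2a:7|rd=0:2|imm=526831:23 ⇒ 0x540809ef ⇒ big 54 08 09 ef
L1: je op=0x44:7|imm=8:25 ⇒ 0x88000008 ⇒ big 88 00 00 08
L2: str op=0x1f:7|rd=1:2|rs=2:2|pad=0:21 ⇒ 0x3ec00000 ⇒ big 3e c0 00 00
L3: incr op=0x12:7|rd=2:2|pad=0:23 ⇒ 0x25000000 ⇒ big 25 00 00 00

540809ef880000083ec0000025000000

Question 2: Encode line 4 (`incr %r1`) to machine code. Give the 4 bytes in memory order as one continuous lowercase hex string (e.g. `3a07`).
24800000

line 4 (incr): pack op=0x12:7|rd=1:2|pad=0:23 = 0x24800000; big→ 24 80 00 00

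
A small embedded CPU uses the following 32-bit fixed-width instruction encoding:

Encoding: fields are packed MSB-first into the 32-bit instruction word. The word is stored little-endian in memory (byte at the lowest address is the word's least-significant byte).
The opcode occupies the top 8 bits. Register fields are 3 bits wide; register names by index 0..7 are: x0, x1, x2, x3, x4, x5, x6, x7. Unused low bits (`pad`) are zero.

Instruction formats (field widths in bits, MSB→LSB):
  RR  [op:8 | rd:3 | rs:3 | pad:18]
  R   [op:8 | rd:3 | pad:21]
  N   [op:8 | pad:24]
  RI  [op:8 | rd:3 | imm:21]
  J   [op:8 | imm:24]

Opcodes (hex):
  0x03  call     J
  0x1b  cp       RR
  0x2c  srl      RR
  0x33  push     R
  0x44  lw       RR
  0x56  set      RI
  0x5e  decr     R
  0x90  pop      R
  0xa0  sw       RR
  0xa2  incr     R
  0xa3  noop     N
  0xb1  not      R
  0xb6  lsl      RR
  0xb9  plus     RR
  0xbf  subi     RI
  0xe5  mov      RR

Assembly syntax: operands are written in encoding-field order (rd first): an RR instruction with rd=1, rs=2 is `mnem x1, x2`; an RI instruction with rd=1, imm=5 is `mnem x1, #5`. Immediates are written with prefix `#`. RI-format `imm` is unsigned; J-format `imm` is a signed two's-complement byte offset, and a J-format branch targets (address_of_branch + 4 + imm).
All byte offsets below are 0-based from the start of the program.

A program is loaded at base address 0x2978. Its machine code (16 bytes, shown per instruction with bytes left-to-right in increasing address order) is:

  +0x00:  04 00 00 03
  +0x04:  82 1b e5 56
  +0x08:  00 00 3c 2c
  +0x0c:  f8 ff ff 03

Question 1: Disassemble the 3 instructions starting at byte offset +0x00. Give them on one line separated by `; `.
@+00  little-endian(04 00 00 03) = 0x03000004
  top 8b → 0x3 → call [J]
  imm@[23:0]=0x4 ⇒ #4
@+04  little-endian(82 1b e5 56) = 0x56e51b82
  top 8b → 0x56 → set [RI]
  rd@[23:21]=0x7 ⇒ x7
  imm@[20:0]=0x51b82 ⇒ #334722
@+08  little-endian(00 00 3c 2c) = 0x2c3c0000
  top 8b → 0x2c → srl [RR]
  rd@[23:21]=0x1 ⇒ x1
  rs@[20:18]=0x7 ⇒ x7

call #4; set x7, #334722; srl x1, x7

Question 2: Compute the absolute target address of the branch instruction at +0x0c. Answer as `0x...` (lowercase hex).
0x2980

@+0c  little-endian(f8 ff ff 03) = 0x03fffff8
  top 8b → 0x3 → call [J]
  imm@[23:0]=0xfffff8 (s24→-8) ⇒ #-8
  target = base 0x2978 + off 0x0c + 4 + imm -8 = 0x2980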